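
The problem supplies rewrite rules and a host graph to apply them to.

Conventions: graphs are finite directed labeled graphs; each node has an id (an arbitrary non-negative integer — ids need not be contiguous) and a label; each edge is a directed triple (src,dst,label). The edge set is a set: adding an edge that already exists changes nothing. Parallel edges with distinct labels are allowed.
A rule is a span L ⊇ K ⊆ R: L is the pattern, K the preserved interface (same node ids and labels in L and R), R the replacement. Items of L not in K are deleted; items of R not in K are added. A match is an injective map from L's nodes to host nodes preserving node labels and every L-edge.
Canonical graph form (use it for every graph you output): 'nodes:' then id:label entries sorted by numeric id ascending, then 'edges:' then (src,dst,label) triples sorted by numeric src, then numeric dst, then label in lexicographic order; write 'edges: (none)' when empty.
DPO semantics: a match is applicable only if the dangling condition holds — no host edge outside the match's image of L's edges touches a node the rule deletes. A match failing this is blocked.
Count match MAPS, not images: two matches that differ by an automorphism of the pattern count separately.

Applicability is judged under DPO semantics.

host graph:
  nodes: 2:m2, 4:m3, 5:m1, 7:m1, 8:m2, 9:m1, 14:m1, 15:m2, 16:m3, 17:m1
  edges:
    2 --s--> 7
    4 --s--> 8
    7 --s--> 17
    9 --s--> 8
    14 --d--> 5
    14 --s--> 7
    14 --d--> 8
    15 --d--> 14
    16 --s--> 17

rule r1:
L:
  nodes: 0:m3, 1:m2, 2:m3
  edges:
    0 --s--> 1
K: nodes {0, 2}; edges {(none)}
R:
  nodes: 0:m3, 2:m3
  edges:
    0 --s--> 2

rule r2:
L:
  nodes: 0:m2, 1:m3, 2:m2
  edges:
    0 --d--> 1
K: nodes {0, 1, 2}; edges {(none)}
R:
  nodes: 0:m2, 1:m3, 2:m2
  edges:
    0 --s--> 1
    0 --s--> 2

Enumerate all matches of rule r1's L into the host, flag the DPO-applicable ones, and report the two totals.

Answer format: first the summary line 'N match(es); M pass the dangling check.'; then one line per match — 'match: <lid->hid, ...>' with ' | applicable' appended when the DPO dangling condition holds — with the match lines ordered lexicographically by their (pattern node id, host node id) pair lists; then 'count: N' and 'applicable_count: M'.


1 match(es); 0 pass the dangling check.
match: 0->4, 1->8, 2->16
count: 1
applicable_count: 0


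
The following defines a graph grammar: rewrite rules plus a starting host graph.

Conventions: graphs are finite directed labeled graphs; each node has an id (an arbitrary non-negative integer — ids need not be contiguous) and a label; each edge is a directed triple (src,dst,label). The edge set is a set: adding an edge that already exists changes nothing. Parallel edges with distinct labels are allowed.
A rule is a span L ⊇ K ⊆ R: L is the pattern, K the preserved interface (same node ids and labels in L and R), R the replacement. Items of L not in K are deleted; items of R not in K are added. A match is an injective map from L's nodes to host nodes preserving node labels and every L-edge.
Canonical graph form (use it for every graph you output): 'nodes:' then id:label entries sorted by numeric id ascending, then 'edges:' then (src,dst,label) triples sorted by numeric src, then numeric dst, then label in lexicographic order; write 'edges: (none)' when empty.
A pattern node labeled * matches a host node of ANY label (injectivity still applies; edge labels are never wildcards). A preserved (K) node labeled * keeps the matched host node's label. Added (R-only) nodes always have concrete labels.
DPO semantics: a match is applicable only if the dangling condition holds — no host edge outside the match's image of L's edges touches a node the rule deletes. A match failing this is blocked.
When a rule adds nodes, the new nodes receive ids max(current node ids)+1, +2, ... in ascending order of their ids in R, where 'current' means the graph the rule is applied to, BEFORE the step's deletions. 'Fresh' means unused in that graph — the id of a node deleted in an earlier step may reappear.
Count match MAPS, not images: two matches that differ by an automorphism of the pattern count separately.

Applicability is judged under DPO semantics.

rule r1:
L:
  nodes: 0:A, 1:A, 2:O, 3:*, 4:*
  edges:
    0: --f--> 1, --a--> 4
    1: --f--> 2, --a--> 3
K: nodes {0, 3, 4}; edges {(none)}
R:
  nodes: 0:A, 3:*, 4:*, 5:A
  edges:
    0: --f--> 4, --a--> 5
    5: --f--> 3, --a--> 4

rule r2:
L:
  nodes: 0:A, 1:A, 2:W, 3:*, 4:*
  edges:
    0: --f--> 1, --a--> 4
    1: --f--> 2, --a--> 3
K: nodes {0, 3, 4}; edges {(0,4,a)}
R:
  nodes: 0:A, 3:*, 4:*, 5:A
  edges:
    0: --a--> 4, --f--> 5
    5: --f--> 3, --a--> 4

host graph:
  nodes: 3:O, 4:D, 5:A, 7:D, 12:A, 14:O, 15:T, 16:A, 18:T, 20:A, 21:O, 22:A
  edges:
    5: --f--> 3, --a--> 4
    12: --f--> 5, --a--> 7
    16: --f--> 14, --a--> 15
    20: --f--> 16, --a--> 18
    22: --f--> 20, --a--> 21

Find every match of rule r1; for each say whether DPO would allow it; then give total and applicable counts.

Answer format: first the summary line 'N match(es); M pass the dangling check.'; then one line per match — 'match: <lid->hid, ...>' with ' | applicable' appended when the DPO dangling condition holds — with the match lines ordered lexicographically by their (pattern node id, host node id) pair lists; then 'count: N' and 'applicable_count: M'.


2 match(es); 2 pass the dangling check.
match: 0->12, 1->5, 2->3, 3->4, 4->7 | applicable
match: 0->20, 1->16, 2->14, 3->15, 4->18 | applicable
count: 2
applicable_count: 2


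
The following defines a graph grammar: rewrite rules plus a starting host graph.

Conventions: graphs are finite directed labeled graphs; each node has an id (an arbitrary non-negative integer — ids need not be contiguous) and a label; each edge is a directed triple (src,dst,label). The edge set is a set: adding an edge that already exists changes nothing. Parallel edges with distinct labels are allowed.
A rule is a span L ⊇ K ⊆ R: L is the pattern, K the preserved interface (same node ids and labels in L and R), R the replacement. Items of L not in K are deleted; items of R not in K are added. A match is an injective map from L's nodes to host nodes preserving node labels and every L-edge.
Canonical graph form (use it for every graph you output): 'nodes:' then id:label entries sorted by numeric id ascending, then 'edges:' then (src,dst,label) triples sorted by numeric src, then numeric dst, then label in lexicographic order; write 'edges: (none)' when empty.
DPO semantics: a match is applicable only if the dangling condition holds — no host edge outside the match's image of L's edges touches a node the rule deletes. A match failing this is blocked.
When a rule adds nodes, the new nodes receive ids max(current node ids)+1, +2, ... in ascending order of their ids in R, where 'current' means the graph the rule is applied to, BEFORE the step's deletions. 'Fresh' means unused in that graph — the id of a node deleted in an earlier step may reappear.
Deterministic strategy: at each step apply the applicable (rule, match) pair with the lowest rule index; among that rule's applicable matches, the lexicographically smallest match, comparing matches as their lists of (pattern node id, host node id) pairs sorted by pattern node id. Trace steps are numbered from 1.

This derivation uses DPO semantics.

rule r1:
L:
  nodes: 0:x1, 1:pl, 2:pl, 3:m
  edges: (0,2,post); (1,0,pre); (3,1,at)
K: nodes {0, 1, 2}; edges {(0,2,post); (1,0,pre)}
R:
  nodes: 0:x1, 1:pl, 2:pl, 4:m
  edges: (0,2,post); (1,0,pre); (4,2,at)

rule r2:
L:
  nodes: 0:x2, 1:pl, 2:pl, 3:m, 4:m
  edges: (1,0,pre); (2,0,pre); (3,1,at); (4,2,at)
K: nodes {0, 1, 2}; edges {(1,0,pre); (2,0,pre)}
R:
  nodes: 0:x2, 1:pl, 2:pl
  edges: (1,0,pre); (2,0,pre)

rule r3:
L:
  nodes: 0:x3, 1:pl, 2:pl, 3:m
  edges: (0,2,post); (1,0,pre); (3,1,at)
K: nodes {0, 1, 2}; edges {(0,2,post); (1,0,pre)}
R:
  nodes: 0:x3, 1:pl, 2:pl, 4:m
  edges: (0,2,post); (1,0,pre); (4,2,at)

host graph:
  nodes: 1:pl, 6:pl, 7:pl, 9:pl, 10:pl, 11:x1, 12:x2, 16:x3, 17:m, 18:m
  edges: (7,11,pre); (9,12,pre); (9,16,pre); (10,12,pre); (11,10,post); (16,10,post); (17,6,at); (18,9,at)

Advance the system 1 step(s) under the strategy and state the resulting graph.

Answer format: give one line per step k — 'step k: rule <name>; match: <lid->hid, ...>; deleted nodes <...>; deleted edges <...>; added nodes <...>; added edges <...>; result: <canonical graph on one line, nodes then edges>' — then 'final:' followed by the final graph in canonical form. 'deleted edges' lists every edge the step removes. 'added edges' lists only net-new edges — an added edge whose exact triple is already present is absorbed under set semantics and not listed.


step 1: rule r3; match: 0->16, 1->9, 2->10, 3->18; deleted nodes 18; deleted edges (18,9,at); added nodes 19; added edges (19,10,at); result: nodes: 1:pl, 6:pl, 7:pl, 9:pl, 10:pl, 11:x1, 12:x2, 16:x3, 17:m, 19:m edges: (7,11,pre); (9,12,pre); (9,16,pre); (10,12,pre); (11,10,post); (16,10,post); (17,6,at); (19,10,at)
final:
nodes: 1:pl, 6:pl, 7:pl, 9:pl, 10:pl, 11:x1, 12:x2, 16:x3, 17:m, 19:m
edges: (7,11,pre); (9,12,pre); (9,16,pre); (10,12,pre); (11,10,post); (16,10,post); (17,6,at); (19,10,at)


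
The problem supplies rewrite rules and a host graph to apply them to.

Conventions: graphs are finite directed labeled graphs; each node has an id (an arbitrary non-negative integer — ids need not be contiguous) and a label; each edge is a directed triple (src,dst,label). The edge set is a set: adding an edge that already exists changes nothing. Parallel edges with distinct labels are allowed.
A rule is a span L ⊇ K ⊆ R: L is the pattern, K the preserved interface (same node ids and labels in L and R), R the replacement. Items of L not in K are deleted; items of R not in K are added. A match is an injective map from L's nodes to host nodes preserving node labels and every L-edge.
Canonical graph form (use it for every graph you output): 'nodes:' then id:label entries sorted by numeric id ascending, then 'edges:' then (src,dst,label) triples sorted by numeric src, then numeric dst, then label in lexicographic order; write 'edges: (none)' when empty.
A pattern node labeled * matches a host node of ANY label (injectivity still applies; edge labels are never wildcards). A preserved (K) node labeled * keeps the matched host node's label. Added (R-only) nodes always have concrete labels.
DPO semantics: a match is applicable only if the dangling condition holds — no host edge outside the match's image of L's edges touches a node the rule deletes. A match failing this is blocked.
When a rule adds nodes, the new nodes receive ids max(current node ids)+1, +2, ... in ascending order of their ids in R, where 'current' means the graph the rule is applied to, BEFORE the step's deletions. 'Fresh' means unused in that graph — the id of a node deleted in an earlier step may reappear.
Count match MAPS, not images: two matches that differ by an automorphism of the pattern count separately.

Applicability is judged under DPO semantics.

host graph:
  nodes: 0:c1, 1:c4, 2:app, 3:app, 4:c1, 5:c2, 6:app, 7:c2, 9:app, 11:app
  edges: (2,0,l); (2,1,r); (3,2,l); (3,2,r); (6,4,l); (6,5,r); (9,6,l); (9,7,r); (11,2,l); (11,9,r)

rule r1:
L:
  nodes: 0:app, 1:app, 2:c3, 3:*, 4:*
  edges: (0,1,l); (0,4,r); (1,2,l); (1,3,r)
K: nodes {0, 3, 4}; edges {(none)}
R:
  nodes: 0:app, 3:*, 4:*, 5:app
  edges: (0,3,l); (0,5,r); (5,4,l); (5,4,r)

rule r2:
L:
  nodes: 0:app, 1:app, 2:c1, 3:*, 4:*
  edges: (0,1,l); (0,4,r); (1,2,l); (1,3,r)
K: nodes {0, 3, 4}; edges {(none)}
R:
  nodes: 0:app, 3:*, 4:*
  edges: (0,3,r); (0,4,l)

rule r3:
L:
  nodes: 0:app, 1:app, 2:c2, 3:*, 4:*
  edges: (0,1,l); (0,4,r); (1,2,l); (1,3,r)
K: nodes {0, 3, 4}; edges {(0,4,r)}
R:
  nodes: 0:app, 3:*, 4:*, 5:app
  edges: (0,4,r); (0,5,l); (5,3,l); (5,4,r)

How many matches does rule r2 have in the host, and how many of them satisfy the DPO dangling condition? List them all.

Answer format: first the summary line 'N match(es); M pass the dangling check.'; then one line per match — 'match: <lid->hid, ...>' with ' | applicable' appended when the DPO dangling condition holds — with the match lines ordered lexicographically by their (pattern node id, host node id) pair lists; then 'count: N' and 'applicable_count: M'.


2 match(es); 1 pass the dangling check.
match: 0->9, 1->6, 2->4, 3->5, 4->7 | applicable
match: 0->11, 1->2, 2->0, 3->1, 4->9
count: 2
applicable_count: 1


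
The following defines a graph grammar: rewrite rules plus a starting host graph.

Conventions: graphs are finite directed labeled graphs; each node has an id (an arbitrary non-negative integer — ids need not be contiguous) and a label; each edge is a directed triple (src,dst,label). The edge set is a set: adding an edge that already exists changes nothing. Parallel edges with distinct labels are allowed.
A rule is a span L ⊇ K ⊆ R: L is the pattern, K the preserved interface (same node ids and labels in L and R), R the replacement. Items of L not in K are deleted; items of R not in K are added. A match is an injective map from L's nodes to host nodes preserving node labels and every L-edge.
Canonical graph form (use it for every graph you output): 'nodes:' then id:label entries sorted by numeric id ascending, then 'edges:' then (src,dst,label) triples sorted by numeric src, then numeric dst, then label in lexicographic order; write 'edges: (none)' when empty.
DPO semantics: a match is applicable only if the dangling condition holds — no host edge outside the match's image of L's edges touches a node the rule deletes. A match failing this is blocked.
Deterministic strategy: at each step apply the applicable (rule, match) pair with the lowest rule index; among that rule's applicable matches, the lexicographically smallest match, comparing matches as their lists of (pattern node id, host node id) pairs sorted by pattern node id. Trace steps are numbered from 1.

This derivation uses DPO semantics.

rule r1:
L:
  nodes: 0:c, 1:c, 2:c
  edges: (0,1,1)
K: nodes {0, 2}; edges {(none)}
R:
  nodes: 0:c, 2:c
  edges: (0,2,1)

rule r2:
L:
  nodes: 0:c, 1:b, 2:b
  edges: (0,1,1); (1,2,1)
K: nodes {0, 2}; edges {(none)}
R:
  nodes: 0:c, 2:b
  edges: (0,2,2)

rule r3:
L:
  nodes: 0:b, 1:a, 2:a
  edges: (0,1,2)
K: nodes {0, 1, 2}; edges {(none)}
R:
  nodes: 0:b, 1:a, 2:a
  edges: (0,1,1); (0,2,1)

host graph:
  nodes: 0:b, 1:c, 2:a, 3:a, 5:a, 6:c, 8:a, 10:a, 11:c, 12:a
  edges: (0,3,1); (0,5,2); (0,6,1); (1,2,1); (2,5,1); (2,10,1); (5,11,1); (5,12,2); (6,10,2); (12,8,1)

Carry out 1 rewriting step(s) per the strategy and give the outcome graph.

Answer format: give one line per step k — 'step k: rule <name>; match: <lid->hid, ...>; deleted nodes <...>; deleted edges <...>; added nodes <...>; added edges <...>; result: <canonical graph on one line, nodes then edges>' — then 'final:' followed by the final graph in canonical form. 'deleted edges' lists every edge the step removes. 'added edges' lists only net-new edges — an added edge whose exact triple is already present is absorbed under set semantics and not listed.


step 1: rule r3; match: 0->0, 1->5, 2->2; deleted nodes (none); deleted edges (0,5,2); added nodes (none); added edges (0,2,1); (0,5,1); result: nodes: 0:b, 1:c, 2:a, 3:a, 5:a, 6:c, 8:a, 10:a, 11:c, 12:a edges: (0,2,1); (0,3,1); (0,5,1); (0,6,1); (1,2,1); (2,5,1); (2,10,1); (5,11,1); (5,12,2); (6,10,2); (12,8,1)
final:
nodes: 0:b, 1:c, 2:a, 3:a, 5:a, 6:c, 8:a, 10:a, 11:c, 12:a
edges: (0,2,1); (0,3,1); (0,5,1); (0,6,1); (1,2,1); (2,5,1); (2,10,1); (5,11,1); (5,12,2); (6,10,2); (12,8,1)


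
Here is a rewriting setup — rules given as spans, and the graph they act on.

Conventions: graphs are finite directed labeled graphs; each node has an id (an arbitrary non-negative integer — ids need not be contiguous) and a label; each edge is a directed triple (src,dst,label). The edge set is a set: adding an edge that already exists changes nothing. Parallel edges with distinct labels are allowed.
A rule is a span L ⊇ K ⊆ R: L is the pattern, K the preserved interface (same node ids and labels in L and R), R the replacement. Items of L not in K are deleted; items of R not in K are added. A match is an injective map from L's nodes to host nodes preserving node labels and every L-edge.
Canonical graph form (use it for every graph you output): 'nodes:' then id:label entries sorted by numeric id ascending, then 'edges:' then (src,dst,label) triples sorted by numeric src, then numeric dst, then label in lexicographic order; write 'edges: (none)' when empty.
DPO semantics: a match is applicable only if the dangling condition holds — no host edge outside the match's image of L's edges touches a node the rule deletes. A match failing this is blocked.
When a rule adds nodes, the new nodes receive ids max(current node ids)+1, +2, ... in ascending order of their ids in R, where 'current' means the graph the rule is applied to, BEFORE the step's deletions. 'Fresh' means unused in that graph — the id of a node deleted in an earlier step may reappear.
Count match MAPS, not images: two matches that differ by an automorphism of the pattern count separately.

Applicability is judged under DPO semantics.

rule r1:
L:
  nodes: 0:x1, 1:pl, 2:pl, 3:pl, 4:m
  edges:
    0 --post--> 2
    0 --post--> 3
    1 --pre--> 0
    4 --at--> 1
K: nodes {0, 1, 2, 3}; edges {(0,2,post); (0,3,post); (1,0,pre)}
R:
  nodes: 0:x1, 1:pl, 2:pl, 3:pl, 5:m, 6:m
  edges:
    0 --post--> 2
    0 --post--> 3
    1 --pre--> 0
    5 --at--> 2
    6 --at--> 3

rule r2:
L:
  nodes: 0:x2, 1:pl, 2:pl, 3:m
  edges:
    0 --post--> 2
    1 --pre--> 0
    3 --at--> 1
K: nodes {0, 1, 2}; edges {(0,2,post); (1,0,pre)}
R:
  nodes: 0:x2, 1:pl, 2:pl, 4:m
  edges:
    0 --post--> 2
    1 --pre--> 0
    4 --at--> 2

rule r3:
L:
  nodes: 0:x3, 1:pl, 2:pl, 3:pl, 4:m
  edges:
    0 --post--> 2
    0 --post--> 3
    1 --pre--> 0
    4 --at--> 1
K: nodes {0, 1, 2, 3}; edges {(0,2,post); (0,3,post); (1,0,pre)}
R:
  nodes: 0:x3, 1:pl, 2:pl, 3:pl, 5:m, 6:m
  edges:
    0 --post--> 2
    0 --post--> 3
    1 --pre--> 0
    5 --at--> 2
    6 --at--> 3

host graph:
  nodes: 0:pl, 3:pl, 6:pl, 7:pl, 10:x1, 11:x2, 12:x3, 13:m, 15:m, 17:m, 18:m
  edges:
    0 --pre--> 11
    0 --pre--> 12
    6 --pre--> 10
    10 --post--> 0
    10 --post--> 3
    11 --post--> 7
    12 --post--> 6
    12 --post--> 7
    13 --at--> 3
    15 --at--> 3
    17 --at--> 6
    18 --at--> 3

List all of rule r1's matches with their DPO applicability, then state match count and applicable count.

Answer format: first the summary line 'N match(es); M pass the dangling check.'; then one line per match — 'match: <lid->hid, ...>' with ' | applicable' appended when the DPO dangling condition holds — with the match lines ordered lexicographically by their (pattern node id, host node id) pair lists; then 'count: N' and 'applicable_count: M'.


2 match(es); 2 pass the dangling check.
match: 0->10, 1->6, 2->0, 3->3, 4->17 | applicable
match: 0->10, 1->6, 2->3, 3->0, 4->17 | applicable
count: 2
applicable_count: 2


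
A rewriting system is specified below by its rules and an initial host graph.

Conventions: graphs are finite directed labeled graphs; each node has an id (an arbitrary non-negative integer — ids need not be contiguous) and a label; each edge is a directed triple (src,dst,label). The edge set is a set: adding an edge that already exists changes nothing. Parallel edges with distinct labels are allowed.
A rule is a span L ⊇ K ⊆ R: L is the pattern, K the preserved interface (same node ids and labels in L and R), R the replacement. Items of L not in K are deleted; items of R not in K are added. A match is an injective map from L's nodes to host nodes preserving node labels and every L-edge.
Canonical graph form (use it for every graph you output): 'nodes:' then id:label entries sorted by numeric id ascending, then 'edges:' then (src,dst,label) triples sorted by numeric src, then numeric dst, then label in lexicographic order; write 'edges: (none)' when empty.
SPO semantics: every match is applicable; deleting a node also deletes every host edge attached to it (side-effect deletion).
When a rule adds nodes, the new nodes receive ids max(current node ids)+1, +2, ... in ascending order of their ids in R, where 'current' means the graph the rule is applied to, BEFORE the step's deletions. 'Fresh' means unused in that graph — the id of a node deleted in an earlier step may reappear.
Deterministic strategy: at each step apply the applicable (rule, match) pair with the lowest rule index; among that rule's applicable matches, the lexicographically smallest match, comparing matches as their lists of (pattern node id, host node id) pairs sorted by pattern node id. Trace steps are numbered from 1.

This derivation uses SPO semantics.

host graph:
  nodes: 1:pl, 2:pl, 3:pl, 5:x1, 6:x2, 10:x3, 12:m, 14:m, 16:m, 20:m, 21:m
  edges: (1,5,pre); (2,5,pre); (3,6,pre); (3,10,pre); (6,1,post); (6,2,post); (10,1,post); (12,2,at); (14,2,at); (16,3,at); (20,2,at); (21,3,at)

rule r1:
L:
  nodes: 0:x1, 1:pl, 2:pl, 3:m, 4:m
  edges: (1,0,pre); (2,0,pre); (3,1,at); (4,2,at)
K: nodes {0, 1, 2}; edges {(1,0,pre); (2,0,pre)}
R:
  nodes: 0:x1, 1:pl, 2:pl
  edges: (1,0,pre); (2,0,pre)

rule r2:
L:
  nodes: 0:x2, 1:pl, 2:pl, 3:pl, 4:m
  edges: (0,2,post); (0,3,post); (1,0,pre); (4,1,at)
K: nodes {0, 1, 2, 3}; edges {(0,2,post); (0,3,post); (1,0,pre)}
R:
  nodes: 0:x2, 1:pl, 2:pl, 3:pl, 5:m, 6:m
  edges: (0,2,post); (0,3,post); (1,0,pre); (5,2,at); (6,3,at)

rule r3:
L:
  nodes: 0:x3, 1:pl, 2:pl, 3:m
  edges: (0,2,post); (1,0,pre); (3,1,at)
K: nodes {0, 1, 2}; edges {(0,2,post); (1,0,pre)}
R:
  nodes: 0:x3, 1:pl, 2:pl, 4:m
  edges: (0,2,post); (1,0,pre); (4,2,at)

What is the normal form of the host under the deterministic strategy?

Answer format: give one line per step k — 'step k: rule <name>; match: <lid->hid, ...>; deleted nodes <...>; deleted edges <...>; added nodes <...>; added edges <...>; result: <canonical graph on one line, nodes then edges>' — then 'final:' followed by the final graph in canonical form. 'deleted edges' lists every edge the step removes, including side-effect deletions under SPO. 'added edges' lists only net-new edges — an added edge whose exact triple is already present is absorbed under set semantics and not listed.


step 1: rule r2; match: 0->6, 1->3, 2->1, 3->2, 4->16; deleted nodes 16; deleted edges (16,3,at); added nodes 22, 23; added edges (22,1,at); (23,2,at); result: nodes: 1:pl, 2:pl, 3:pl, 5:x1, 6:x2, 10:x3, 12:m, 14:m, 20:m, 21:m, 22:m, 23:m edges: (1,5,pre); (2,5,pre); (3,6,pre); (3,10,pre); (6,1,post); (6,2,post); (10,1,post); (12,2,at); (14,2,at); (20,2,at); (21,3,at); (22,1,at); (23,2,at)
step 2: rule r1; match: 0->5, 1->1, 2->2, 3->22, 4->12; deleted nodes 12, 22; deleted edges (12,2,at); (22,1,at); added nodes (none); added edges (none); result: nodes: 1:pl, 2:pl, 3:pl, 5:x1, 6:x2, 10:x3, 14:m, 20:m, 21:m, 23:m edges: (1,5,pre); (2,5,pre); (3,6,pre); (3,10,pre); (6,1,post); (6,2,post); (10,1,post); (14,2,at); (20,2,at); (21,3,at); (23,2,at)
step 3: rule r2; match: 0->6, 1->3, 2->1, 3->2, 4->21; deleted nodes 21; deleted edges (21,3,at); added nodes 24, 25; added edges (24,1,at); (25,2,at); result: nodes: 1:pl, 2:pl, 3:pl, 5:x1, 6:x2, 10:x3, 14:m, 20:m, 23:m, 24:m, 25:m edges: (1,5,pre); (2,5,pre); (3,6,pre); (3,10,pre); (6,1,post); (6,2,post); (10,1,post); (14,2,at); (20,2,at); (23,2,at); (24,1,at); (25,2,at)
step 4: rule r1; match: 0->5, 1->1, 2->2, 3->24, 4->14; deleted nodes 14, 24; deleted edges (14,2,at); (24,1,at); added nodes (none); added edges (none); result: nodes: 1:pl, 2:pl, 3:pl, 5:x1, 6:x2, 10:x3, 20:m, 23:m, 25:m edges: (1,5,pre); (2,5,pre); (3,6,pre); (3,10,pre); (6,1,post); (6,2,post); (10,1,post); (20,2,at); (23,2,at); (25,2,at)
final:
nodes: 1:pl, 2:pl, 3:pl, 5:x1, 6:x2, 10:x3, 20:m, 23:m, 25:m
edges: (1,5,pre); (2,5,pre); (3,6,pre); (3,10,pre); (6,1,post); (6,2,post); (10,1,post); (20,2,at); (23,2,at); (25,2,at)


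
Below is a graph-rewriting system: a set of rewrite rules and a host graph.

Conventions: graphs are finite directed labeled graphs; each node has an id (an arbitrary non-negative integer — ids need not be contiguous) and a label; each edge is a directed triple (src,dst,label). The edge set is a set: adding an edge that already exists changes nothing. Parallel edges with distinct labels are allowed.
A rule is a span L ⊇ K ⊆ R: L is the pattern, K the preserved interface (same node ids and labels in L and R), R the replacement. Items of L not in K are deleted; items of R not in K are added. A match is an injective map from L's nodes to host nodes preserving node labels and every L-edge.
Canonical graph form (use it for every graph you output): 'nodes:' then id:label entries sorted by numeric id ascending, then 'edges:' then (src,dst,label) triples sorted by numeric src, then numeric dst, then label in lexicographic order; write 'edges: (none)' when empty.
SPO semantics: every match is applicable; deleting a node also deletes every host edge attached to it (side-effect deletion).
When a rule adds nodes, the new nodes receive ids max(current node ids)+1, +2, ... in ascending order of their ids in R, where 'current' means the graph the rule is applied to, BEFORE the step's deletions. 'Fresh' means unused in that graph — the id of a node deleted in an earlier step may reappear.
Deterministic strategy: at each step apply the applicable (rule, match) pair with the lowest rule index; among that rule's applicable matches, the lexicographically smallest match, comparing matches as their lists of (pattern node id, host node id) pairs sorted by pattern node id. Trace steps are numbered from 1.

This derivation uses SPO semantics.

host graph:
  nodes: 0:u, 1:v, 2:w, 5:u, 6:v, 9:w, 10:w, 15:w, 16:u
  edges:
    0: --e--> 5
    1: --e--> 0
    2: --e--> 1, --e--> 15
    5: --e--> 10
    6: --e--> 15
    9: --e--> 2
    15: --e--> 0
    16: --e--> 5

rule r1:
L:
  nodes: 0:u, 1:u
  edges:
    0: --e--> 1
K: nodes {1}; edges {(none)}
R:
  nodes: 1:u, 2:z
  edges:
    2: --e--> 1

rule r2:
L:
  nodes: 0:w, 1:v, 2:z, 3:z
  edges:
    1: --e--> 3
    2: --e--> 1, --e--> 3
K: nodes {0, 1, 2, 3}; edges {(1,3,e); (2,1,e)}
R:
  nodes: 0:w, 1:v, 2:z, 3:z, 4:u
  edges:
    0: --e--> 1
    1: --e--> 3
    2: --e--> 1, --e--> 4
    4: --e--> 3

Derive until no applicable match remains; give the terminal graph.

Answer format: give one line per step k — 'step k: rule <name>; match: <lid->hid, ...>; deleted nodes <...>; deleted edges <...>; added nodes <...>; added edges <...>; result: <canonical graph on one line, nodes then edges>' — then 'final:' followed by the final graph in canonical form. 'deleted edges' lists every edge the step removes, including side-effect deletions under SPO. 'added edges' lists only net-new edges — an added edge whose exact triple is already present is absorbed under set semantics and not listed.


step 1: rule r1; match: 0->0, 1->5; deleted nodes 0; deleted edges (0,5,e); (1,0,e); (15,0,e); added nodes 17; added edges (17,5,e); result: nodes: 1:v, 2:w, 5:u, 6:v, 9:w, 10:w, 15:w, 16:u, 17:z edges: (2,1,e); (2,15,e); (5,10,e); (6,15,e); (9,2,e); (16,5,e); (17,5,e)
step 2: rule r1; match: 0->16, 1->5; deleted nodes 16; deleted edges (16,5,e); added nodes 18; added edges (18,5,e); result: nodes: 1:v, 2:w, 5:u, 6:v, 9:w, 10:w, 15:w, 17:z, 18:z edges: (2,1,e); (2,15,e); (5,10,e); (6,15,e); (9,2,e); (17,5,e); (18,5,e)
final:
nodes: 1:v, 2:w, 5:u, 6:v, 9:w, 10:w, 15:w, 17:z, 18:z
edges: (2,1,e); (2,15,e); (5,10,e); (6,15,e); (9,2,e); (17,5,e); (18,5,e)


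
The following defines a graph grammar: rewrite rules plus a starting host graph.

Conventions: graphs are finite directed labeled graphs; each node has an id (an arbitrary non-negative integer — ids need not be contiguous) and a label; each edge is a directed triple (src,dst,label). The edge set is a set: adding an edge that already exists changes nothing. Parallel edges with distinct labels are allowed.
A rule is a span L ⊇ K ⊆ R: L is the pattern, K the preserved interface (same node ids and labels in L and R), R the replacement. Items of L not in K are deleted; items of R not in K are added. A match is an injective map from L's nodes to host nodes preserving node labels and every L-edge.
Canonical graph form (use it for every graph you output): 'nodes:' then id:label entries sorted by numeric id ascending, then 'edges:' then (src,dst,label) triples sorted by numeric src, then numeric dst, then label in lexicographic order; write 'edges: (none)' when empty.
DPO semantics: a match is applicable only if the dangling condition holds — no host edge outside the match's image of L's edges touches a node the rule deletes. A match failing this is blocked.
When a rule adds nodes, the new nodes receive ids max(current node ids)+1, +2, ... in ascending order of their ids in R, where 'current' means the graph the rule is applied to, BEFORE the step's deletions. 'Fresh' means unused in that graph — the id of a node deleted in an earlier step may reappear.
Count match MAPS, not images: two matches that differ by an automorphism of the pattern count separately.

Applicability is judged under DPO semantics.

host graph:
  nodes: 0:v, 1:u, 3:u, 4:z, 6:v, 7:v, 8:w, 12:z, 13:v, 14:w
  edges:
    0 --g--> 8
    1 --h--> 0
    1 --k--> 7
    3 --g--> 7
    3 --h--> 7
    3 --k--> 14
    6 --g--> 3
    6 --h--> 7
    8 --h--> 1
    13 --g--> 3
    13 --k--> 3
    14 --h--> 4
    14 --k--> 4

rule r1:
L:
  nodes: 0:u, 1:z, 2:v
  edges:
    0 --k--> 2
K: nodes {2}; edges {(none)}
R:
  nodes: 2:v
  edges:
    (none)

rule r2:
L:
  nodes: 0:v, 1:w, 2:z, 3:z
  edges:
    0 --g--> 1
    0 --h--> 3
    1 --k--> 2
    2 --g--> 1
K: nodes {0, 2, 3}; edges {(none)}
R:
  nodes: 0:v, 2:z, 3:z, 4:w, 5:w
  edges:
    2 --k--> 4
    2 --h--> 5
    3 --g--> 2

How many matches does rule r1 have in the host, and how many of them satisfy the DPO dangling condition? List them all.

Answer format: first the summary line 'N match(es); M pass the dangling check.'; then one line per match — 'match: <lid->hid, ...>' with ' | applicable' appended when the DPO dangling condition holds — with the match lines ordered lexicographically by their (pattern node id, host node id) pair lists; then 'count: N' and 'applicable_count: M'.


2 match(es); 0 pass the dangling check.
match: 0->1, 1->4, 2->7
match: 0->1, 1->12, 2->7
count: 2
applicable_count: 0


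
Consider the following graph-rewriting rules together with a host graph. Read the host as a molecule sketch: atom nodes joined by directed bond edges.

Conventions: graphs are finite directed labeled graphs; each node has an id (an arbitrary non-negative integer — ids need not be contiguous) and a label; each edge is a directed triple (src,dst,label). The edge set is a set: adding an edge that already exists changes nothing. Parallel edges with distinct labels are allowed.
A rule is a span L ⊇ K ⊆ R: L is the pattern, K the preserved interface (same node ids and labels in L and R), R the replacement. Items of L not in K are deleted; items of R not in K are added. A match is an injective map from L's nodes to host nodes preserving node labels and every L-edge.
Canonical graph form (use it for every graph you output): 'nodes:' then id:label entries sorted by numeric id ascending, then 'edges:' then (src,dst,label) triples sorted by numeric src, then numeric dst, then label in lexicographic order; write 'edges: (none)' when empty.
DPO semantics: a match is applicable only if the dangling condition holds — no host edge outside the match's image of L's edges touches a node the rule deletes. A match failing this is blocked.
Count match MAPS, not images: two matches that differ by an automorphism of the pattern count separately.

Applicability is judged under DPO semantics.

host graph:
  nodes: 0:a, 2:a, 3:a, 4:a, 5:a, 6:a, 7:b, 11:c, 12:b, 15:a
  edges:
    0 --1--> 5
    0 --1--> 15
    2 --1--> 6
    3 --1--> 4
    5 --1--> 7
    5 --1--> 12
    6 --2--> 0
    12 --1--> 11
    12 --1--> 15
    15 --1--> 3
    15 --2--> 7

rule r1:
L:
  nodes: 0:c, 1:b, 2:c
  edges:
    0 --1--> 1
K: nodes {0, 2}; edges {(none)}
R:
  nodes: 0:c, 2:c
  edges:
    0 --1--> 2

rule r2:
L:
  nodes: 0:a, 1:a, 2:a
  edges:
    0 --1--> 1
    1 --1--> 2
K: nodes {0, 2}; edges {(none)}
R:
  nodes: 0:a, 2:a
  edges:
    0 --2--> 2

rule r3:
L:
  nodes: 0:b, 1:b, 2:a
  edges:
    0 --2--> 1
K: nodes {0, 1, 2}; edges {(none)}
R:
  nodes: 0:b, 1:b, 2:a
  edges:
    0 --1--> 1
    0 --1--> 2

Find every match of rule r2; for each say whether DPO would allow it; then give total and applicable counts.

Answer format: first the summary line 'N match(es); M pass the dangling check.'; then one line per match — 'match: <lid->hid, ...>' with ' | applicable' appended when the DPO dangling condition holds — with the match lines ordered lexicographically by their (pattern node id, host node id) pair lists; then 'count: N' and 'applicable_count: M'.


2 match(es); 1 pass the dangling check.
match: 0->0, 1->15, 2->3
match: 0->15, 1->3, 2->4 | applicable
count: 2
applicable_count: 1


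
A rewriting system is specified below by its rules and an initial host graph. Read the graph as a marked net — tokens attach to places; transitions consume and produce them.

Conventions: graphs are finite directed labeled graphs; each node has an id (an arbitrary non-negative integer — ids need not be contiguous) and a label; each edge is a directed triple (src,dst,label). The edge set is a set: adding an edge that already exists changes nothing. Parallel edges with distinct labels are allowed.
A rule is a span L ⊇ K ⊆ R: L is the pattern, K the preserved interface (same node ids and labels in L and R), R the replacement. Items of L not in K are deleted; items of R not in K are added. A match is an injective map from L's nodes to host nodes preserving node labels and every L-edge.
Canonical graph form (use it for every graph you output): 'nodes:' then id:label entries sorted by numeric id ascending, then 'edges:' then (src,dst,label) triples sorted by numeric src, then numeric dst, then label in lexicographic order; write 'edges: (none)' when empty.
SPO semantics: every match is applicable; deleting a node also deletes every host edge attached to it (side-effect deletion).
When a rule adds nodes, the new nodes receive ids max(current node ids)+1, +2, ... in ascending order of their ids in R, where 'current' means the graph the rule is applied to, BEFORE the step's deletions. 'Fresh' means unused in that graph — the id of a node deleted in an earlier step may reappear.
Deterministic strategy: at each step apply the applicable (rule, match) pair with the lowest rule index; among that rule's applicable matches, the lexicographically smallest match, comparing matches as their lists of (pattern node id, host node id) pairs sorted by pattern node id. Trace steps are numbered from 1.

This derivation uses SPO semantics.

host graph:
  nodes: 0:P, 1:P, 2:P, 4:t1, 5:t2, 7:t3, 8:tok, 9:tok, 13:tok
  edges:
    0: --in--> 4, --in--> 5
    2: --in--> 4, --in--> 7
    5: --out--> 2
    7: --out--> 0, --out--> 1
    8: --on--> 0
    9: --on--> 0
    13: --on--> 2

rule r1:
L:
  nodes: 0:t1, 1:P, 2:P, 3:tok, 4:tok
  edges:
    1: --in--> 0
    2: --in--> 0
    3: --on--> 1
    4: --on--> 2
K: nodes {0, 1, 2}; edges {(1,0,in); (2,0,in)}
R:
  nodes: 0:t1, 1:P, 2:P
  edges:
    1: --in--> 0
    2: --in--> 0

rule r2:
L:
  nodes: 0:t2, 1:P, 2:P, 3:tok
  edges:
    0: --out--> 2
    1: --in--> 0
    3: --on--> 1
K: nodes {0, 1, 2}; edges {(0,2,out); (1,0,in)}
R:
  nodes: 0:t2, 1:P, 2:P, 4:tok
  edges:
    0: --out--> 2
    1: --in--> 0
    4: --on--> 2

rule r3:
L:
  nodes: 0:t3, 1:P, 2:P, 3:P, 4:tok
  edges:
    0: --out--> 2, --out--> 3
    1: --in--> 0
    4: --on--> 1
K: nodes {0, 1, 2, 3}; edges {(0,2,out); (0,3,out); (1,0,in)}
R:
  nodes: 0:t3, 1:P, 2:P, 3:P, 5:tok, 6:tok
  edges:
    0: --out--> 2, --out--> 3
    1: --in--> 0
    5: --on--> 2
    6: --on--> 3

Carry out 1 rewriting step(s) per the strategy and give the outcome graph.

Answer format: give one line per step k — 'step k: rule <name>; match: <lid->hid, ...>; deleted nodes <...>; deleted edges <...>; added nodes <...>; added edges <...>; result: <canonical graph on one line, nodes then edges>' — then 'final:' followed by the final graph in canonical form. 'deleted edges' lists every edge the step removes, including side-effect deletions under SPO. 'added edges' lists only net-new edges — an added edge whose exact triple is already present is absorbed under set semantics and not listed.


step 1: rule r1; match: 0->4, 1->0, 2->2, 3->8, 4->13; deleted nodes 8, 13; deleted edges (8,0,on); (13,2,on); added nodes (none); added edges (none); result: nodes: 0:P, 1:P, 2:P, 4:t1, 5:t2, 7:t3, 9:tok edges: (0,4,in); (0,5,in); (2,4,in); (2,7,in); (5,2,out); (7,0,out); (7,1,out); (9,0,on)
final:
nodes: 0:P, 1:P, 2:P, 4:t1, 5:t2, 7:t3, 9:tok
edges: (0,4,in); (0,5,in); (2,4,in); (2,7,in); (5,2,out); (7,0,out); (7,1,out); (9,0,on)


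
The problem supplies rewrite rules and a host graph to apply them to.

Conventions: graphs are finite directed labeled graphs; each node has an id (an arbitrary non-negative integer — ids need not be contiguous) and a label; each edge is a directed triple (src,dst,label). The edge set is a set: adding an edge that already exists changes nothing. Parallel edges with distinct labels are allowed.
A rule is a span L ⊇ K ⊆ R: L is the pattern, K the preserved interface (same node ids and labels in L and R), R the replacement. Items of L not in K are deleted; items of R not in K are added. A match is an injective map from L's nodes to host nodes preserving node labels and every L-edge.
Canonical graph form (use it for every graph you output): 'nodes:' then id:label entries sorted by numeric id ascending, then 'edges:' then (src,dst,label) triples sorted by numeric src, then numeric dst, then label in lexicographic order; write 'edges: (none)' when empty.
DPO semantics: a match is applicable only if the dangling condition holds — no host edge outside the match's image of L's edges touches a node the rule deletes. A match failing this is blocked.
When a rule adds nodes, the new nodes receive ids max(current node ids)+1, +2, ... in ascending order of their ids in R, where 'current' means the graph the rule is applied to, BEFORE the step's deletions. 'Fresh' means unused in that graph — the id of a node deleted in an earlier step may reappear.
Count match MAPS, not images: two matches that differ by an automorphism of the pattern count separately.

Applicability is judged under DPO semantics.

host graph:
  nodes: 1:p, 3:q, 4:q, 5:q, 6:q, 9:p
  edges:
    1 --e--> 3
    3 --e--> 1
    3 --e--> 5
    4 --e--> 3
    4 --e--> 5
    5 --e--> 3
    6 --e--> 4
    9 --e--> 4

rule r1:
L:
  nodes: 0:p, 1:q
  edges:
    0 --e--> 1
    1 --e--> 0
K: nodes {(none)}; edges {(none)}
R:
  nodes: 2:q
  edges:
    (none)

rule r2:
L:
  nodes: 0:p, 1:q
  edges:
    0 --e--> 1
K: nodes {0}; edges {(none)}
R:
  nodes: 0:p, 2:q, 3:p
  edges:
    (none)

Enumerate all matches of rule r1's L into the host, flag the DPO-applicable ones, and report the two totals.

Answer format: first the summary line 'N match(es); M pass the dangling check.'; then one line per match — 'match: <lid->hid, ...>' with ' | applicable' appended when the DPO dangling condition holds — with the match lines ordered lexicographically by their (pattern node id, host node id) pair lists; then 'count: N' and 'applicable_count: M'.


1 match(es); 0 pass the dangling check.
match: 0->1, 1->3
count: 1
applicable_count: 0


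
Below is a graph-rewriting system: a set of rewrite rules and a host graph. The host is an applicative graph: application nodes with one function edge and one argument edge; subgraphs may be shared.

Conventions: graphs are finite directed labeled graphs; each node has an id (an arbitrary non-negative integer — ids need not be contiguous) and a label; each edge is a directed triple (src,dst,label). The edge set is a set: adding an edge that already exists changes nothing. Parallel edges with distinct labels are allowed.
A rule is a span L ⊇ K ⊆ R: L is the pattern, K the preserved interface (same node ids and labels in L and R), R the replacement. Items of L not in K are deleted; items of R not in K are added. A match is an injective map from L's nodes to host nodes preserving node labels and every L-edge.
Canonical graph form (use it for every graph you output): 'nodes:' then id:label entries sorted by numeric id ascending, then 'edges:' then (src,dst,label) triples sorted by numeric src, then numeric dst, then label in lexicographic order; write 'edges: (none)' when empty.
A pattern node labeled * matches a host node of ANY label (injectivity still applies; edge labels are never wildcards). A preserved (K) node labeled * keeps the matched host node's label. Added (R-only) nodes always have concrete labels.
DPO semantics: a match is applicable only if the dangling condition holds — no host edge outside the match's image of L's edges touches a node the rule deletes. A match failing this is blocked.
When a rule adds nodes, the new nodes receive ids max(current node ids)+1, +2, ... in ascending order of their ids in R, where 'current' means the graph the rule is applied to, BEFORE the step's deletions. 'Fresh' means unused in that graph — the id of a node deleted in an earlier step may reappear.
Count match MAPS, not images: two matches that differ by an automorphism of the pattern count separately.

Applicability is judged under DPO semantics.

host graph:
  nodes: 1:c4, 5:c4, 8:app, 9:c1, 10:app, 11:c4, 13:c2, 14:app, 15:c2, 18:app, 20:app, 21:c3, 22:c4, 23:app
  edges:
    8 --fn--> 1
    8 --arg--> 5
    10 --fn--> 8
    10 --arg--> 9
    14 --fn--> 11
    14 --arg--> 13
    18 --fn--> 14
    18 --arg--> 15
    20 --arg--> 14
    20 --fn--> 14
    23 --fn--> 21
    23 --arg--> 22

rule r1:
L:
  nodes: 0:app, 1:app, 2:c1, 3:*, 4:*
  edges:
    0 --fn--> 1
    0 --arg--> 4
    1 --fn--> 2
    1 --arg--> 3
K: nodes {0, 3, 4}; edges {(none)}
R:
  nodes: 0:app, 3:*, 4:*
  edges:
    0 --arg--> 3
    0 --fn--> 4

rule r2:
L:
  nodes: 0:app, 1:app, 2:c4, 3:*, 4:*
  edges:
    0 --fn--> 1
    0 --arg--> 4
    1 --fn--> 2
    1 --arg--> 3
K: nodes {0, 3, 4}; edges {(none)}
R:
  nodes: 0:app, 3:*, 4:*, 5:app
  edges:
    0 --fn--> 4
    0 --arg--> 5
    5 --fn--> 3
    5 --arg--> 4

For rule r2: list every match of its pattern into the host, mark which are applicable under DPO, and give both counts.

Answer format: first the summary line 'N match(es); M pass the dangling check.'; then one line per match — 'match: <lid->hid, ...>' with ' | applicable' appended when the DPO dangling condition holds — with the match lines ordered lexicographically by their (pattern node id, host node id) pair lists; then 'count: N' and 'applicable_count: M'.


2 match(es); 1 pass the dangling check.
match: 0->10, 1->8, 2->1, 3->5, 4->9 | applicable
match: 0->18, 1->14, 2->11, 3->13, 4->15
count: 2
applicable_count: 1
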